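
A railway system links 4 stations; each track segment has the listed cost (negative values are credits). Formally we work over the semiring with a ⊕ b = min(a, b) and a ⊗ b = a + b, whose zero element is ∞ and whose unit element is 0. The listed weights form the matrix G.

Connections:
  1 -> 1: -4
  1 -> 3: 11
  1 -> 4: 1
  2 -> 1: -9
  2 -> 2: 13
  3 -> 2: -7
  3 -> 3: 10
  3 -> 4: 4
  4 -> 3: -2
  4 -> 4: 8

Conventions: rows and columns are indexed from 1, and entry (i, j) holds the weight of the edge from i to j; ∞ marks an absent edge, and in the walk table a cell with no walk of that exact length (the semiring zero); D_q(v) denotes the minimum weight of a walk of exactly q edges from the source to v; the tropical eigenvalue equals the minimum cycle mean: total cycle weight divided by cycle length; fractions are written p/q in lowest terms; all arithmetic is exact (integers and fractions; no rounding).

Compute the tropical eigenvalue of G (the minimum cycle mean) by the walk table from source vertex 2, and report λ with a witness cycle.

q=0: [∞, 0, ∞, ∞]
q=1: [-9, 13, ∞, ∞]
q=2: [-13, 26, 2, -8]
q=3: [-17, -5, -10, -12]
q=4: [-21, -17, -14, -16]
Optimal cycle mean attained by: cycle 1->4->3->2->1, total 1 + (-2) + (-7) + (-9), length 4.
Answer: λ = -17/4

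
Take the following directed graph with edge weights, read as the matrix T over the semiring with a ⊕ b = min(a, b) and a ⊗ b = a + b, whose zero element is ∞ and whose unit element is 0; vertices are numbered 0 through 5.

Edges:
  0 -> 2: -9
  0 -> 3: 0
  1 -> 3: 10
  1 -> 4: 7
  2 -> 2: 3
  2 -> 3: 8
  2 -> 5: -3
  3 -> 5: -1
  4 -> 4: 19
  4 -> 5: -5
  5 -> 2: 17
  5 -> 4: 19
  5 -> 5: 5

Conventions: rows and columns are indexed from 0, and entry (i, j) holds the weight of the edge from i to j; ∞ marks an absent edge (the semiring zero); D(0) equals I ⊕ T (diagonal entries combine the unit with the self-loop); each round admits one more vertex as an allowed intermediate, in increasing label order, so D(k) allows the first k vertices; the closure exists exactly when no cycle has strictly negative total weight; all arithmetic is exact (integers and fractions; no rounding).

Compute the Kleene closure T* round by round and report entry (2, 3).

D(0):
  [0, ∞, -9, 0, ∞, ∞]
  [∞, 0, ∞, 10, 7, ∞]
  [∞, ∞, 0, 8, ∞, -3]
  [∞, ∞, ∞, 0, ∞, -1]
  [∞, ∞, ∞, ∞, 0, -5]
  [∞, ∞, 17, ∞, 19, 0]
D(1):
  [0, ∞, -9, 0, ∞, ∞]
  [∞, 0, ∞, 10, 7, ∞]
  [∞, ∞, 0, 8, ∞, -3]
  [∞, ∞, ∞, 0, ∞, -1]
  [∞, ∞, ∞, ∞, 0, -5]
  [∞, ∞, 17, ∞, 19, 0]
D(2):
  [0, ∞, -9, 0, ∞, ∞]
  [∞, 0, ∞, 10, 7, ∞]
  [∞, ∞, 0, 8, ∞, -3]
  [∞, ∞, ∞, 0, ∞, -1]
  [∞, ∞, ∞, ∞, 0, -5]
  [∞, ∞, 17, ∞, 19, 0]
D(3):
  [0, ∞, -9, -1, ∞, -12]
  [∞, 0, ∞, 10, 7, ∞]
  [∞, ∞, 0, 8, ∞, -3]
  [∞, ∞, ∞, 0, ∞, -1]
  [∞, ∞, ∞, ∞, 0, -5]
  [∞, ∞, 17, 25, 19, 0]
D(4):
  [0, ∞, -9, -1, ∞, -12]
  [∞, 0, ∞, 10, 7, 9]
  [∞, ∞, 0, 8, ∞, -3]
  [∞, ∞, ∞, 0, ∞, -1]
  [∞, ∞, ∞, ∞, 0, -5]
  [∞, ∞, 17, 25, 19, 0]
D(5):
  [0, ∞, -9, -1, ∞, -12]
  [∞, 0, ∞, 10, 7, 2]
  [∞, ∞, 0, 8, ∞, -3]
  [∞, ∞, ∞, 0, ∞, -1]
  [∞, ∞, ∞, ∞, 0, -5]
  [∞, ∞, 17, 25, 19, 0]
D(6):
  [0, ∞, -9, -1, 7, -12]
  [∞, 0, 19, 10, 7, 2]
  [∞, ∞, 0, 8, 16, -3]
  [∞, ∞, 16, 0, 18, -1]
  [∞, ∞, 12, 20, 0, -5]
  [∞, ∞, 17, 25, 19, 0]
Answer: T*[2][3] = 8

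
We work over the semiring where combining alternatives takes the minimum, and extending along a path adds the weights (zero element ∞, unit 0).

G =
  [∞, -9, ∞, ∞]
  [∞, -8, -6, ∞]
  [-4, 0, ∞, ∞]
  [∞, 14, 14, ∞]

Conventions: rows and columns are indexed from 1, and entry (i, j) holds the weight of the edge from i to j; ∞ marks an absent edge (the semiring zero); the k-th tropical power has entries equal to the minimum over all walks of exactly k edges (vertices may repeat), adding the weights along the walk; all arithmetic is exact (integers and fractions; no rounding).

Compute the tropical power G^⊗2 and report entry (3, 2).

G^⊗2:
  [∞, -17, -15, ∞]
  [-10, -16, -14, ∞]
  [∞, -13, -6, ∞]
  [10, 6, 8, ∞]
Key observation: the optimum is the walk 3->1->2, with weight (-4) + (-9) = -13.
Optimal value attained by: walk 3->1->2.
Answer: (G^⊗2)[3][2] = -13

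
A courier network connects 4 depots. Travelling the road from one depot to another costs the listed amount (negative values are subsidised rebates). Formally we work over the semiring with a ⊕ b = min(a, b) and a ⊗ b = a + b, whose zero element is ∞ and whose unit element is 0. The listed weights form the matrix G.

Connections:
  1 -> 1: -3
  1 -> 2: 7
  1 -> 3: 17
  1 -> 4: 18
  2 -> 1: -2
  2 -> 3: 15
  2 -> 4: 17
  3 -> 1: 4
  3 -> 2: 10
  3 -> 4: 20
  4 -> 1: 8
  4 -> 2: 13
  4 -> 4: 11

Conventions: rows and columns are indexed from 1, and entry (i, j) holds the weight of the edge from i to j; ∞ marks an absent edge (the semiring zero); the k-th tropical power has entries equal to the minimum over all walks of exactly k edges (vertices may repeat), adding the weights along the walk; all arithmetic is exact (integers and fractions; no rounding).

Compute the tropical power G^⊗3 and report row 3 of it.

G^⊗2:
  [-6, 4, 14, 15]
  [-5, 5, 15, 16]
  [1, 11, 21, 22]
  [5, 15, 25, 22]
G^⊗3:
  [-9, 1, 11, 12]
  [-8, 2, 12, 13]
  [-2, 8, 18, 19]
  [2, 12, 22, 23]
Answer: row 3 of G^⊗3 = [-2, 8, 18, 19]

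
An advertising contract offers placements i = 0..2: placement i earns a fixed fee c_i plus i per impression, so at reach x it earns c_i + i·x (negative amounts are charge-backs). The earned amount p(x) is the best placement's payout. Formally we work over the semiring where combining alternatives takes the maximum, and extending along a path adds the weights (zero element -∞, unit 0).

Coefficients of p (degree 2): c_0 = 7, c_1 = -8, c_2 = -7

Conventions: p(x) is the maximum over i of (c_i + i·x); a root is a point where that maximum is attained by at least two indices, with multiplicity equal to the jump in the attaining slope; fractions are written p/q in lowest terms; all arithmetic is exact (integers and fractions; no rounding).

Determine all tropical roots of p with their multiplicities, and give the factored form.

hull edge (i=0, c=7) to (i=2, c=-7): slope -7, span 2
Factored form: p(x) = -7 ⊗ (x ⊕ 7) ⊗ (x ⊕ 7)
Answer: roots = 7 (mult 2)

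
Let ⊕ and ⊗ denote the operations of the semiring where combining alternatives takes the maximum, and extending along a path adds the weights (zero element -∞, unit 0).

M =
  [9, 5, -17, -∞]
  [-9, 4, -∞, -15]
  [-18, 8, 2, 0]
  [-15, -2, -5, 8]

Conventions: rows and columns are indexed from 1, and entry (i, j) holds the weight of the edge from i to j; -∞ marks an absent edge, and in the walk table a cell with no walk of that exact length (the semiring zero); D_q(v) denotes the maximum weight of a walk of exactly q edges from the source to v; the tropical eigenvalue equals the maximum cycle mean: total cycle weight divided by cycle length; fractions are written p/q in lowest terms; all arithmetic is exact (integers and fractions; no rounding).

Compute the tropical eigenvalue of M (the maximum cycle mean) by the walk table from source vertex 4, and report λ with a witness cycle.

q=0: [-∞, -∞, -∞, 0]
q=1: [-15, -2, -5, 8]
q=2: [-6, 6, 3, 16]
q=3: [3, 14, 11, 24]
q=4: [12, 22, 19, 32]
Optimal cycle mean attained by: cycle 1->1, total 9, length 1.
Answer: λ = 9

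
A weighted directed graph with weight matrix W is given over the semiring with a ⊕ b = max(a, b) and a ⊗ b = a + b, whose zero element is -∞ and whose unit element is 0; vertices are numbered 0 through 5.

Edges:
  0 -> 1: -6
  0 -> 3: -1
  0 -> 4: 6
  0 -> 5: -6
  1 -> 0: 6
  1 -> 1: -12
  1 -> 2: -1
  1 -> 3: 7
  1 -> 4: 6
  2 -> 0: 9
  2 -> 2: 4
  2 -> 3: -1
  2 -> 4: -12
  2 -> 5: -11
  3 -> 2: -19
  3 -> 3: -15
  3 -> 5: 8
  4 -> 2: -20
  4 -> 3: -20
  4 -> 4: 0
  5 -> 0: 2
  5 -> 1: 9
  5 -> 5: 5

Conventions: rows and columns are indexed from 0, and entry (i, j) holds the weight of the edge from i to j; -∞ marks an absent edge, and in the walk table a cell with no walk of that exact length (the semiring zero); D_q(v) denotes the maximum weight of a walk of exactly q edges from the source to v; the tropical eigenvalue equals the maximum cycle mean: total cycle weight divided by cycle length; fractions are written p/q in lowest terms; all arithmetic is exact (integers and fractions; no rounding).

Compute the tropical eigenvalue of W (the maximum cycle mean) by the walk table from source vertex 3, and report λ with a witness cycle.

q=0: [-∞, -∞, -∞, 0, -∞, -∞]
q=1: [-∞, -∞, -19, -15, -∞, 8]
q=2: [10, 17, -15, -20, -31, 13]
q=3: [23, 22, 16, 24, 23, 18]
q=4: [28, 27, 21, 29, 29, 32]
q=5: [34, 41, 26, 34, 34, 37]
q=6: [47, 46, 40, 48, 47, 42]
Optimal cycle mean attained by: cycle 1->3->5->1, total 7 + 8 + 9, length 3.
Answer: λ = 8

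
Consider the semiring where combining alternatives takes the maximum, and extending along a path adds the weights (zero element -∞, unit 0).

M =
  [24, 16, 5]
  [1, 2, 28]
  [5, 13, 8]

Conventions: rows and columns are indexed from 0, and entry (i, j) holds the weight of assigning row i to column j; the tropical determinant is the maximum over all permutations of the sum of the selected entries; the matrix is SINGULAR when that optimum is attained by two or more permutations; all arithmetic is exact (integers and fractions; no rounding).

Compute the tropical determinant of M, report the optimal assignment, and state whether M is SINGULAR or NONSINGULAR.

σ = (0, 1, 2): 24 + 2 + 8 = 34
σ = (0, 2, 1): 24 + 28 + 13 = 65
σ = (1, 0, 2): 16 + 1 + 8 = 25
σ = (1, 2, 0): 16 + 28 + 5 = 49
σ = (2, 0, 1): 5 + 1 + 13 = 19
σ = (2, 1, 0): 5 + 2 + 5 = 12
Optimal value attained by: σ = (0, 2, 1).
Answer: det⊕(M) = 65; verdict: NONSINGULAR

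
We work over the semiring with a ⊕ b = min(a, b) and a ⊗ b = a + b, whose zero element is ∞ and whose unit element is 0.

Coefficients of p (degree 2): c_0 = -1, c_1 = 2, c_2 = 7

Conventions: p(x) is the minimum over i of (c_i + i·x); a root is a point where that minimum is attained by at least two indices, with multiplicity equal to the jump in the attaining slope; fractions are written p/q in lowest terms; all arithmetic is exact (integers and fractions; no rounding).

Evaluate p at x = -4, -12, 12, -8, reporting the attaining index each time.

p(-4) = min(-1+0·(-4)=-1, 2+1·(-4)=-2, 7+2·(-4)=-1) = -2 (attained by i=1)
p(-12) = min(-1+0·(-12)=-1, 2+1·(-12)=-10, 7+2·(-12)=-17) = -17 (attained by i=2)
p(12) = min(-1+0·12=-1, 2+1·12=14, 7+2·12=31) = -1 (attained by i=0)
p(-8) = min(-1+0·(-8)=-1, 2+1·(-8)=-6, 7+2·(-8)=-9) = -9 (attained by i=2)
Answer: p(-4) = -2; p(-12) = -17; p(12) = -1; p(-8) = -9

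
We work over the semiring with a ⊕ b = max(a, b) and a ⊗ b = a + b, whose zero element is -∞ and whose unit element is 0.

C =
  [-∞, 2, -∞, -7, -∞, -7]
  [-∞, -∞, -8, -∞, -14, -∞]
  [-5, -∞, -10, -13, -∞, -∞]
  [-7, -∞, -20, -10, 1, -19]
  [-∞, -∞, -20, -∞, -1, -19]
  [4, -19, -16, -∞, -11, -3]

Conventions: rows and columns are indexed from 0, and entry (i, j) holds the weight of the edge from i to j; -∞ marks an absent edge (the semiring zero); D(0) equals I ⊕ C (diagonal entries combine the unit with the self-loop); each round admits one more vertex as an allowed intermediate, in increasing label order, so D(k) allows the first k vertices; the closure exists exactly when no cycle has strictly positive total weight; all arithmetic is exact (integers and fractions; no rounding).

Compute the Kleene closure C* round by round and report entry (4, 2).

D(0):
  [0, 2, -∞, -7, -∞, -7]
  [-∞, 0, -8, -∞, -14, -∞]
  [-5, -∞, 0, -13, -∞, -∞]
  [-7, -∞, -20, 0, 1, -19]
  [-∞, -∞, -20, -∞, 0, -19]
  [4, -19, -16, -∞, -11, 0]
D(1):
  [0, 2, -∞, -7, -∞, -7]
  [-∞, 0, -8, -∞, -14, -∞]
  [-5, -3, 0, -12, -∞, -12]
  [-7, -5, -20, 0, 1, -14]
  [-∞, -∞, -20, -∞, 0, -19]
  [4, 6, -16, -3, -11, 0]
D(2):
  [0, 2, -6, -7, -12, -7]
  [-∞, 0, -8, -∞, -14, -∞]
  [-5, -3, 0, -12, -17, -12]
  [-7, -5, -13, 0, 1, -14]
  [-∞, -∞, -20, -∞, 0, -19]
  [4, 6, -2, -3, -8, 0]
D(3):
  [0, 2, -6, -7, -12, -7]
  [-13, 0, -8, -20, -14, -20]
  [-5, -3, 0, -12, -17, -12]
  [-7, -5, -13, 0, 1, -14]
  [-25, -23, -20, -32, 0, -19]
  [4, 6, -2, -3, -8, 0]
D(4):
  [0, 2, -6, -7, -6, -7]
  [-13, 0, -8, -20, -14, -20]
  [-5, -3, 0, -12, -11, -12]
  [-7, -5, -13, 0, 1, -14]
  [-25, -23, -20, -32, 0, -19]
  [4, 6, -2, -3, -2, 0]
D(5):
  [0, 2, -6, -7, -6, -7]
  [-13, 0, -8, -20, -14, -20]
  [-5, -3, 0, -12, -11, -12]
  [-7, -5, -13, 0, 1, -14]
  [-25, -23, -20, -32, 0, -19]
  [4, 6, -2, -3, -2, 0]
D(6):
  [0, 2, -6, -7, -6, -7]
  [-13, 0, -8, -20, -14, -20]
  [-5, -3, 0, -12, -11, -12]
  [-7, -5, -13, 0, 1, -14]
  [-15, -13, -20, -22, 0, -19]
  [4, 6, -2, -3, -2, 0]
Answer: C*[4][2] = -20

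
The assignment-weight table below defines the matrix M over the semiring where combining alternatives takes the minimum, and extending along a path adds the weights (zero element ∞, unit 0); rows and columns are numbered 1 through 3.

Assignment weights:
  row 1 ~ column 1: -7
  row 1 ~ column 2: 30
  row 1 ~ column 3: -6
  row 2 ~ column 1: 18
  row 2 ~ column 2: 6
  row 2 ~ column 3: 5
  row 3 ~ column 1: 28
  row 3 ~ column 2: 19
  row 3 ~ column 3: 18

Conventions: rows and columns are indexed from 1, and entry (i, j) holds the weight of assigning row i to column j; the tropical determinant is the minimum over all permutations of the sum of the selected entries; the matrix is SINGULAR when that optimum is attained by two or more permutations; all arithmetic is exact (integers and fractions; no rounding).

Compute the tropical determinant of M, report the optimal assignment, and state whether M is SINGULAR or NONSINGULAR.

σ = (1, 2, 3): (-7) + 6 + 18 = 17
σ = (1, 3, 2): (-7) + 5 + 19 = 17
σ = (2, 1, 3): 30 + 18 + 18 = 66
σ = (2, 3, 1): 30 + 5 + 28 = 63
σ = (3, 1, 2): (-6) + 18 + 19 = 31
σ = (3, 2, 1): (-6) + 6 + 28 = 28
Optimal value attained by: σ = (1, 2, 3).
Answer: det⊕(M) = 17; verdict: SINGULAR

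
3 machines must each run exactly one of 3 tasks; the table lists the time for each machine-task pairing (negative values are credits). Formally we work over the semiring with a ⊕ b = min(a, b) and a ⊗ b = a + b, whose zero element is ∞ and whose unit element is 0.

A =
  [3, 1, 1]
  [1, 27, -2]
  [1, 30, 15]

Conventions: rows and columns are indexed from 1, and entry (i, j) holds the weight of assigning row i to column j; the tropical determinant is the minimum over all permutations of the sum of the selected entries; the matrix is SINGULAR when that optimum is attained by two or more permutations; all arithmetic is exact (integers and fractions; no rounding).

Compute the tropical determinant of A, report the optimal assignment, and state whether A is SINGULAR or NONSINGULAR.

σ = (1, 2, 3): 3 + 27 + 15 = 45
σ = (1, 3, 2): 3 + (-2) + 30 = 31
σ = (2, 1, 3): 1 + 1 + 15 = 17
σ = (2, 3, 1): 1 + (-2) + 1 = 0
σ = (3, 1, 2): 1 + 1 + 30 = 32
σ = (3, 2, 1): 1 + 27 + 1 = 29
Optimal value attained by: σ = (2, 3, 1).
Answer: det⊕(A) = 0; verdict: NONSINGULAR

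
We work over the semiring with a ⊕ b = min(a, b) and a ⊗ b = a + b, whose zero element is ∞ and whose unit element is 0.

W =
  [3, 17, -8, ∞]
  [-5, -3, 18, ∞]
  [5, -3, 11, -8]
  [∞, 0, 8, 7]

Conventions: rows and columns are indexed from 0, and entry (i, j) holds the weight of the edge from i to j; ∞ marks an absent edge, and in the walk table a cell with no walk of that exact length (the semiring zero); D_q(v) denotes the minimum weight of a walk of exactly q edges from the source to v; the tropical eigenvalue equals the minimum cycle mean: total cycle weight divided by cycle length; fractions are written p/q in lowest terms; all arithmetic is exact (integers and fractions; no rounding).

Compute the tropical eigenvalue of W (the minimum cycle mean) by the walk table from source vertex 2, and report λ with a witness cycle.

q=0: [∞, ∞, 0, ∞]
q=1: [5, -3, 11, -8]
q=2: [-8, -8, -3, -1]
q=3: [-13, -11, -16, -11]
q=4: [-16, -19, -21, -24]
Optimal cycle mean attained by: cycle 0->2->1->0, total (-8) + (-3) + (-5), length 3.
Answer: λ = -16/3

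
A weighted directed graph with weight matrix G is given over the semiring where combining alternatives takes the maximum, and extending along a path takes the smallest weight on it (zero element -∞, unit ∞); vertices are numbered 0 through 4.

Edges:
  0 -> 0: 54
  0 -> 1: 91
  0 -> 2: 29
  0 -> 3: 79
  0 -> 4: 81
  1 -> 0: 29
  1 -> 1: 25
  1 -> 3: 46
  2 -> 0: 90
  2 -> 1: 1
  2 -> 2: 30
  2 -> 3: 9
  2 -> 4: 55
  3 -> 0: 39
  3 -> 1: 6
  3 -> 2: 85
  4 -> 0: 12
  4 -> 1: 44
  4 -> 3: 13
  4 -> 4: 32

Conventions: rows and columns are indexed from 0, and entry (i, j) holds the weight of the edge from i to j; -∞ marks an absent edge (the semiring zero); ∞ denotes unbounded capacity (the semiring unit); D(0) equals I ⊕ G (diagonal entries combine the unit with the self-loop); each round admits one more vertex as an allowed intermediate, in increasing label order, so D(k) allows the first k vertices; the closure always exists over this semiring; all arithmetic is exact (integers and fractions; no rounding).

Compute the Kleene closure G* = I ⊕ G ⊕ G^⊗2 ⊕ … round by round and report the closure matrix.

D(0):
  [∞, 91, 29, 79, 81]
  [29, ∞, -∞, 46, -∞]
  [90, 1, ∞, 9, 55]
  [39, 6, 85, ∞, -∞]
  [12, 44, -∞, 13, ∞]
D(1):
  [∞, 91, 29, 79, 81]
  [29, ∞, 29, 46, 29]
  [90, 90, ∞, 79, 81]
  [39, 39, 85, ∞, 39]
  [12, 44, 12, 13, ∞]
D(2):
  [∞, 91, 29, 79, 81]
  [29, ∞, 29, 46, 29]
  [90, 90, ∞, 79, 81]
  [39, 39, 85, ∞, 39]
  [29, 44, 29, 44, ∞]
D(3):
  [∞, 91, 29, 79, 81]
  [29, ∞, 29, 46, 29]
  [90, 90, ∞, 79, 81]
  [85, 85, 85, ∞, 81]
  [29, 44, 29, 44, ∞]
D(4):
  [∞, 91, 79, 79, 81]
  [46, ∞, 46, 46, 46]
  [90, 90, ∞, 79, 81]
  [85, 85, 85, ∞, 81]
  [44, 44, 44, 44, ∞]
D(5):
  [∞, 91, 79, 79, 81]
  [46, ∞, 46, 46, 46]
  [90, 90, ∞, 79, 81]
  [85, 85, 85, ∞, 81]
  [44, 44, 44, 44, ∞]
Answer: G* = [[∞, 91, 79, 79, 81], [46, ∞, 46, 46, 46], [90, 90, ∞, 79, 81], [85, 85, 85, ∞, 81], [44, 44, 44, 44, ∞]]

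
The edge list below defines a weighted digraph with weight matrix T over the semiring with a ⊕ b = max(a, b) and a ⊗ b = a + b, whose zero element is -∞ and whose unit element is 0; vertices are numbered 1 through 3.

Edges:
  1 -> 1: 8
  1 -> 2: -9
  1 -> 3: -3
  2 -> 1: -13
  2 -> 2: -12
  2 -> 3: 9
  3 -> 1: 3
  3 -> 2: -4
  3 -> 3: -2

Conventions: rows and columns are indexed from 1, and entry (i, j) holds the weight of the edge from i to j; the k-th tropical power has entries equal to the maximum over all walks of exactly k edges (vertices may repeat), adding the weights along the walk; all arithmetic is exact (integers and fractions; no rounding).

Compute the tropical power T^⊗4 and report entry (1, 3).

T^⊗2:
  [16, -1, 5]
  [12, 5, 7]
  [11, -6, 5]
T^⊗3:
  [24, 7, 13]
  [20, 3, 14]
  [19, 2, 8]
T^⊗4:
  [32, 15, 21]
  [28, 11, 17]
  [27, 10, 16]
Key observation: the optimum is the walk 1->1->1->1->3, with weight 8 + 8 + 8 + (-3) = 21.
Optimal value attained by: walk 1->1->1->1->3.
Answer: (T^⊗4)[1][3] = 21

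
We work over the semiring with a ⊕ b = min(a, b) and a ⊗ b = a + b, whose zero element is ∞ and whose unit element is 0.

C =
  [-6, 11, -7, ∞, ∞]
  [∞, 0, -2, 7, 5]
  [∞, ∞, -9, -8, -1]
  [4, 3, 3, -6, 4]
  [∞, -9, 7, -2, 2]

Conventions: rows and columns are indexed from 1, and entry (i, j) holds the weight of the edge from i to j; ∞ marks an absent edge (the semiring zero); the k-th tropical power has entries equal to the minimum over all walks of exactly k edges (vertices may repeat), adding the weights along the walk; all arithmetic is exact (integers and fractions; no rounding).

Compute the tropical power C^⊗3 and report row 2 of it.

C^⊗2:
  [-12, 5, -16, -15, -8]
  [11, -4, -11, -10, -3]
  [-4, -10, -18, -17, -10]
  [-2, -5, -6, -12, -2]
  [2, -9, -11, -8, -4]
C^⊗3:
  [-18, -17, -25, -24, -17]
  [-6, -12, -20, -19, -12]
  [-13, -19, -27, -26, -19]
  [-8, -11, -15, -18, -8]
  [-4, -13, -20, -19, -12]
Answer: row 2 of C^⊗3 = [-6, -12, -20, -19, -12]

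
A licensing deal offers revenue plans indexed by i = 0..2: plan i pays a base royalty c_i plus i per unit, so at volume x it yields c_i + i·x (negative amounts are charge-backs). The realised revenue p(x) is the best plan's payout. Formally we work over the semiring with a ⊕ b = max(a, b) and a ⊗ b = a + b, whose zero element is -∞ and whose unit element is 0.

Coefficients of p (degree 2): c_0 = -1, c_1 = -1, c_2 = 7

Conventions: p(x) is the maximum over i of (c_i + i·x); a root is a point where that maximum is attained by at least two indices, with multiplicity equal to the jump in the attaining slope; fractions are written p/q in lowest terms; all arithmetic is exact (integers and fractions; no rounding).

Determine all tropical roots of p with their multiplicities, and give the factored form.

hull edge (i=0, c=-1) to (i=2, c=7): slope 4, span 2
Factored form: p(x) = 7 ⊗ (x ⊕ (-4)) ⊗ (x ⊕ (-4))
Answer: roots = -4 (mult 2)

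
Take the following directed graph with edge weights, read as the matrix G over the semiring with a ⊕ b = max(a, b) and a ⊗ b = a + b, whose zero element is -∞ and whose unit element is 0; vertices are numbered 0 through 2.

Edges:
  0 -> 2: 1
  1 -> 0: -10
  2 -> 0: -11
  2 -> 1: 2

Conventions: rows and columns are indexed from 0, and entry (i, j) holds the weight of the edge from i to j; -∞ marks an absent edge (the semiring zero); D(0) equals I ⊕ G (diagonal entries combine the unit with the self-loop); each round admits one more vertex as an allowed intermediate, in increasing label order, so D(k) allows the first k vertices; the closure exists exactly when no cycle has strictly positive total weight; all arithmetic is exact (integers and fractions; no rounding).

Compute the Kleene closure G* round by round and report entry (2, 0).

D(0):
  [0, -∞, 1]
  [-10, 0, -∞]
  [-11, 2, 0]
D(1):
  [0, -∞, 1]
  [-10, 0, -9]
  [-11, 2, 0]
D(2):
  [0, -∞, 1]
  [-10, 0, -9]
  [-8, 2, 0]
D(3):
  [0, 3, 1]
  [-10, 0, -9]
  [-8, 2, 0]
Answer: G*[2][0] = -8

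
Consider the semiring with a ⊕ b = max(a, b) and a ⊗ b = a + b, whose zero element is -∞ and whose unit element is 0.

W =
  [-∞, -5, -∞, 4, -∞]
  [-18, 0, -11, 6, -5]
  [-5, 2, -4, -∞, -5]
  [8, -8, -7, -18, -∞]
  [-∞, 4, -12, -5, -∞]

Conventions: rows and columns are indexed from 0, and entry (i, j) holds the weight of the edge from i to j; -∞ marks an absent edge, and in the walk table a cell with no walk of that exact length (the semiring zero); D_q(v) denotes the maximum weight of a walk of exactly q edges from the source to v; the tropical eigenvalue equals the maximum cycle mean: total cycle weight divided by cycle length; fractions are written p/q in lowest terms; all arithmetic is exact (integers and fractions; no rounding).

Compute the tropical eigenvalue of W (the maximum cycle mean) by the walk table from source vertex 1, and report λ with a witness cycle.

q=0: [-∞, 0, -∞, -∞, -∞]
q=1: [-18, 0, -11, 6, -5]
q=2: [14, 0, -1, 6, -5]
q=3: [14, 9, -1, 18, -5]
q=4: [26, 10, 11, 18, 4]
q=5: [26, 21, 11, 30, 6]
Optimal cycle mean attained by: cycle 0->3->0, total 4 + 8, length 2.
Answer: λ = 6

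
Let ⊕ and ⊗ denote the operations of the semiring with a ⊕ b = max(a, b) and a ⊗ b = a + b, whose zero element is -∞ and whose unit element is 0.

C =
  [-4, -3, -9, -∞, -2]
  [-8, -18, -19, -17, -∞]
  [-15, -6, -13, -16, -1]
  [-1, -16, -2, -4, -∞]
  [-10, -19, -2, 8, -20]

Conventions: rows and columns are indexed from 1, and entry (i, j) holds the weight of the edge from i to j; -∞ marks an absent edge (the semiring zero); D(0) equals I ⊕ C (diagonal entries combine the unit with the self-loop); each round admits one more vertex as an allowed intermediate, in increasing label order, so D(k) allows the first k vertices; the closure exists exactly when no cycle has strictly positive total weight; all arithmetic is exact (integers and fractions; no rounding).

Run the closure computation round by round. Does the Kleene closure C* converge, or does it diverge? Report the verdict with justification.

D(0):
  [0, -3, -9, -∞, -2]
  [-8, 0, -19, -17, -∞]
  [-15, -6, 0, -16, -1]
  [-1, -16, -2, 0, -∞]
  [-10, -19, -2, 8, 0]
D(1):
  [0, -3, -9, -∞, -2]
  [-8, 0, -17, -17, -10]
  [-15, -6, 0, -16, -1]
  [-1, -4, -2, 0, -3]
  [-10, -13, -2, 8, 0]
D(2):
  [0, -3, -9, -20, -2]
  [-8, 0, -17, -17, -10]
  [-14, -6, 0, -16, -1]
  [-1, -4, -2, 0, -3]
  [-10, -13, -2, 8, 0]
D(3):
  [0, -3, -9, -20, -2]
  [-8, 0, -17, -17, -10]
  [-14, -6, 0, -16, -1]
  [-1, -4, -2, 0, -3]
  [-10, -8, -2, 8, 0]
Detection: at round 4, diagonal entry (5, 5) turns strictly positive.
Key observation: the cycle 5->4->1->5 has total weight 8 + (-1) + (-2), which is strictly positive.
Answer: DIVERGES — positive cycle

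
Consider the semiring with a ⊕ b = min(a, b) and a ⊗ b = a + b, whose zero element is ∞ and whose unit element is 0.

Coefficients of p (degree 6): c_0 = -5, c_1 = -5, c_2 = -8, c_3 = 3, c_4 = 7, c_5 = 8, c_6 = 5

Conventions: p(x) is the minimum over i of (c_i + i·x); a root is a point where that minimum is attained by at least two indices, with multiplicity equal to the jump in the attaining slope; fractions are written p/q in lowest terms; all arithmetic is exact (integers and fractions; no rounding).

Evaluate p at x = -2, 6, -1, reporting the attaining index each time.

p(-2) = min(-5+0·(-2)=-5, -5+1·(-2)=-7, -8+2·(-2)=-12, 3+3·(-2)=-3, 7+4·(-2)=-1, 8+5·(-2)=-2, 5+6·(-2)=-7) = -12 (attained by i=2)
p(6) = min(-5+0·6=-5, -5+1·6=1, -8+2·6=4, 3+3·6=21, 7+4·6=31, 8+5·6=38, 5+6·6=41) = -5 (attained by i=0)
p(-1) = min(-5+0·(-1)=-5, -5+1·(-1)=-6, -8+2·(-1)=-10, 3+3·(-1)=0, 7+4·(-1)=3, 8+5·(-1)=3, 5+6·(-1)=-1) = -10 (attained by i=2)
Answer: p(-2) = -12; p(6) = -5; p(-1) = -10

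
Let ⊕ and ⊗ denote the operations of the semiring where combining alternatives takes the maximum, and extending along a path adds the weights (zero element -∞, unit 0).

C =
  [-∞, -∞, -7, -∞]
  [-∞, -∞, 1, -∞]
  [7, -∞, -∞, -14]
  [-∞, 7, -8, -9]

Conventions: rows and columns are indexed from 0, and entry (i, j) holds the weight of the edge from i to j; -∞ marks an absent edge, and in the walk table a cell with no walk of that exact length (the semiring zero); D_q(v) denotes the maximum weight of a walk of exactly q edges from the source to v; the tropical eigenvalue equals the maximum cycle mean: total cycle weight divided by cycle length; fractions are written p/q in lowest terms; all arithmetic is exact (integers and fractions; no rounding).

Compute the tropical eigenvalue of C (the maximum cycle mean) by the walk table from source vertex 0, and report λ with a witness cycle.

q=0: [0, -∞, -∞, -∞]
q=1: [-∞, -∞, -7, -∞]
q=2: [0, -∞, -∞, -21]
q=3: [-∞, -14, -7, -30]
q=4: [0, -23, -13, -21]
Optimal cycle mean attained by: cycle 0->2->0, total (-7) + 7, length 2.
Answer: λ = 0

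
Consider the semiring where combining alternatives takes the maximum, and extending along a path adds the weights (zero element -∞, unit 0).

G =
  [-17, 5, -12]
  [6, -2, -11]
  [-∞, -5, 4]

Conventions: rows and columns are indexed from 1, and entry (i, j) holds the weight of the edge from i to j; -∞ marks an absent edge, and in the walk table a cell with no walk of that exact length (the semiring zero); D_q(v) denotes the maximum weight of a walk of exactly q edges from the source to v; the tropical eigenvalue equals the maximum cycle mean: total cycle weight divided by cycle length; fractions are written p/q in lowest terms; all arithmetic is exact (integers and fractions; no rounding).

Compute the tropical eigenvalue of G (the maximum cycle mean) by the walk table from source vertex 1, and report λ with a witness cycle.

q=0: [0, -∞, -∞]
q=1: [-17, 5, -12]
q=2: [11, 3, -6]
q=3: [9, 16, -1]
Optimal cycle mean attained by: cycle 1->2->1, total 5 + 6, length 2.
Answer: λ = 11/2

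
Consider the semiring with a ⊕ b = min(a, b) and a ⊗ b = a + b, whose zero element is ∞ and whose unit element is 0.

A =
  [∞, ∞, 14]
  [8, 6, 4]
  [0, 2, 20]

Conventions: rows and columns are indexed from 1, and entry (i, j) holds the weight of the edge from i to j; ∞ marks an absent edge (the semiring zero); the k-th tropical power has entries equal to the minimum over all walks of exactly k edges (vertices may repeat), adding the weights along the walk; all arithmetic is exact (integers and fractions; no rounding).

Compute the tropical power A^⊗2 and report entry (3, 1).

A^⊗2:
  [14, 16, 34]
  [4, 6, 10]
  [10, 8, 6]
Key observation: the optimum is the walk 3->2->1, with weight 2 + 8 = 10.
Optimal value attained by: walk 3->2->1.
Answer: (A^⊗2)[3][1] = 10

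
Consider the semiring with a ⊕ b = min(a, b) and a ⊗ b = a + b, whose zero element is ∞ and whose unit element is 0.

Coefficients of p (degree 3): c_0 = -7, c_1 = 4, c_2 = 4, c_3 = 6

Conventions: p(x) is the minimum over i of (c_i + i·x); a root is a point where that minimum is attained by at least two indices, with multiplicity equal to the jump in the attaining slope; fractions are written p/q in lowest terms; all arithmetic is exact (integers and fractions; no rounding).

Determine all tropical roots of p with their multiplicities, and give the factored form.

hull edge (i=0, c=-7) to (i=3, c=6): slope 13/3, span 3
Factored form: p(x) = 6 ⊗ (x ⊕ (-13/3)) ⊗ (x ⊕ (-13/3)) ⊗ (x ⊕ (-13/3))
Answer: roots = -13/3 (mult 3)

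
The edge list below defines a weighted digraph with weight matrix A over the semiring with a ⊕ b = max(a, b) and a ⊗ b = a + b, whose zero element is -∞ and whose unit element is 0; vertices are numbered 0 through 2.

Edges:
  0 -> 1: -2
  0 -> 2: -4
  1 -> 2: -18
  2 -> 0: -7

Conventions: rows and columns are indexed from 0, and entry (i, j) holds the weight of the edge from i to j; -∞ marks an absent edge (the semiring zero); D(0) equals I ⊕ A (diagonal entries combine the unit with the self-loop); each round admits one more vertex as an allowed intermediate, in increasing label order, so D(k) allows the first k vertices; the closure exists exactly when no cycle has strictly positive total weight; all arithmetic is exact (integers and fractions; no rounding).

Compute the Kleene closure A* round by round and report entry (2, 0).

D(0):
  [0, -2, -4]
  [-∞, 0, -18]
  [-7, -∞, 0]
D(1):
  [0, -2, -4]
  [-∞, 0, -18]
  [-7, -9, 0]
D(2):
  [0, -2, -4]
  [-∞, 0, -18]
  [-7, -9, 0]
D(3):
  [0, -2, -4]
  [-25, 0, -18]
  [-7, -9, 0]
Answer: A*[2][0] = -7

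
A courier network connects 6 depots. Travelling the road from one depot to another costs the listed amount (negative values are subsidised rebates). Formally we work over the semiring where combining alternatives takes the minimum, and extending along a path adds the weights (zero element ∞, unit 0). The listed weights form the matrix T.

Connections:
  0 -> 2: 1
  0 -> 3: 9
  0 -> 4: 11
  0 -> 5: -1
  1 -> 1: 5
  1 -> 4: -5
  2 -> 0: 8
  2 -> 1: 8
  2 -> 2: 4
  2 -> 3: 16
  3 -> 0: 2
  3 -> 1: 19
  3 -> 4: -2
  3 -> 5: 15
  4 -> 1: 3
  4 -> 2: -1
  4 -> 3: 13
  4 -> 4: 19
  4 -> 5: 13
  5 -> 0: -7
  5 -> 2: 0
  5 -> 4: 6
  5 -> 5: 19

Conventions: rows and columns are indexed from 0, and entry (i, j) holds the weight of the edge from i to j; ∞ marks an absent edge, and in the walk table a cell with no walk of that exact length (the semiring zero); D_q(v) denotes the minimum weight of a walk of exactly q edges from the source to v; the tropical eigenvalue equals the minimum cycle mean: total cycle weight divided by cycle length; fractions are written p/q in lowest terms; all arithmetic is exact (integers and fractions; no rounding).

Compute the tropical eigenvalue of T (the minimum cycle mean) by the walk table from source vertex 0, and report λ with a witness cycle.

q=0: [0, ∞, ∞, ∞, ∞, ∞]
q=1: [∞, ∞, 1, 9, 11, -1]
q=2: [-8, 9, -1, 17, 5, 18]
q=3: [7, 7, -7, 1, 3, -9]
q=4: [-16, 1, -9, 9, -3, 6]
q=5: [-1, -1, -15, -7, -5, -17]
q=6: [-24, -7, -17, 1, -11, -2]
Optimal cycle mean attained by: cycle 0->5->0, total (-1) + (-7), length 2.
Answer: λ = -4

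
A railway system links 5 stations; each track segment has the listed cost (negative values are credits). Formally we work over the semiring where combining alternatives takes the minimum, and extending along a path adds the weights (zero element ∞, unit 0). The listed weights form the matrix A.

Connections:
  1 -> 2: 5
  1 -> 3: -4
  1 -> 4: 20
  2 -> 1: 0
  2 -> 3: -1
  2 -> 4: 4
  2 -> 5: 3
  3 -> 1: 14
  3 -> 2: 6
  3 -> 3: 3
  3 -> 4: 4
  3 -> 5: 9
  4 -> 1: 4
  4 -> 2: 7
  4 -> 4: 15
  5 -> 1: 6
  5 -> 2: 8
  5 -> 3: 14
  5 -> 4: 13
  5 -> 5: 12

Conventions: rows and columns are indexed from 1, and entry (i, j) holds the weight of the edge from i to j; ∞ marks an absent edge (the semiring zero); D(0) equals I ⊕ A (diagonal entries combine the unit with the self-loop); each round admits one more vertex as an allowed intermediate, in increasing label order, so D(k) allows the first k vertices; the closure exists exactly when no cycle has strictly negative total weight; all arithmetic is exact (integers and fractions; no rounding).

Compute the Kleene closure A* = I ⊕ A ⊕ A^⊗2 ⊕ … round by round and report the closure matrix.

D(0):
  [0, 5, -4, 20, ∞]
  [0, 0, -1, 4, 3]
  [14, 6, 0, 4, 9]
  [4, 7, ∞, 0, ∞]
  [6, 8, 14, 13, 0]
D(1):
  [0, 5, -4, 20, ∞]
  [0, 0, -4, 4, 3]
  [14, 6, 0, 4, 9]
  [4, 7, 0, 0, ∞]
  [6, 8, 2, 13, 0]
D(2):
  [0, 5, -4, 9, 8]
  [0, 0, -4, 4, 3]
  [6, 6, 0, 4, 9]
  [4, 7, 0, 0, 10]
  [6, 8, 2, 12, 0]
D(3):
  [0, 2, -4, 0, 5]
  [0, 0, -4, 0, 3]
  [6, 6, 0, 4, 9]
  [4, 6, 0, 0, 9]
  [6, 8, 2, 6, 0]
D(4):
  [0, 2, -4, 0, 5]
  [0, 0, -4, 0, 3]
  [6, 6, 0, 4, 9]
  [4, 6, 0, 0, 9]
  [6, 8, 2, 6, 0]
D(5):
  [0, 2, -4, 0, 5]
  [0, 0, -4, 0, 3]
  [6, 6, 0, 4, 9]
  [4, 6, 0, 0, 9]
  [6, 8, 2, 6, 0]
Answer: A* = [[0, 2, -4, 0, 5], [0, 0, -4, 0, 3], [6, 6, 0, 4, 9], [4, 6, 0, 0, 9], [6, 8, 2, 6, 0]]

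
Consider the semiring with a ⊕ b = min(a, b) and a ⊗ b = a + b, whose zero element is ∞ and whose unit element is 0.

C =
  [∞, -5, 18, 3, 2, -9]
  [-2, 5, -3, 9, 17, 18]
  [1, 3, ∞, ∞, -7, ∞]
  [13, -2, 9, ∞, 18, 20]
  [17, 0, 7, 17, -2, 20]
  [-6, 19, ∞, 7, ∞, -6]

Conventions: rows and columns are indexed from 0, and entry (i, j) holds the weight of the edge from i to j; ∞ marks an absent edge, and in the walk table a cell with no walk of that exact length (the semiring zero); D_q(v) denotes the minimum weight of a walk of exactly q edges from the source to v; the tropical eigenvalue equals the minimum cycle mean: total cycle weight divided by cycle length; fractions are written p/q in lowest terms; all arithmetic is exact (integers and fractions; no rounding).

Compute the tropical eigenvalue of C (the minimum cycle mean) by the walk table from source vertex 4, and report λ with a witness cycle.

q=0: [∞, ∞, ∞, ∞, 0, ∞]
q=1: [17, 0, 7, 17, -2, 20]
q=2: [-2, -2, -3, 9, -4, 8]
q=3: [-4, -7, -5, 1, -10, -11]
q=4: [-17, -10, -10, -4, -12, -17]
q=5: [-23, -22, -13, -14, -17, -26]
q=6: [-32, -28, -25, -20, -21, -32]
Optimal cycle mean attained by: cycle 0->5->0, total (-9) + (-6), length 2.
Answer: λ = -15/2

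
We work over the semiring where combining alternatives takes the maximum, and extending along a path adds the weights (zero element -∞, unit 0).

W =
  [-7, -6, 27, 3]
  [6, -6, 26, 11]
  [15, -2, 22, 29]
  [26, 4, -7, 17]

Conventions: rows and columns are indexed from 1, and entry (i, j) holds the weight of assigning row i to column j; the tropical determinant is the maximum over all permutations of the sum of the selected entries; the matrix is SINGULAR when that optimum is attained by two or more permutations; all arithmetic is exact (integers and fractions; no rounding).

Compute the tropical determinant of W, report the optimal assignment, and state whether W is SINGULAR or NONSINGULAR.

σ = (1, 2, 3, 4): (-7) + (-6) + 22 + 17 = 26
σ = (1, 2, 4, 3): (-7) + (-6) + 29 + (-7) = 9
σ = (1, 3, 2, 4): (-7) + 26 + (-2) + 17 = 34
σ = (1, 3, 4, 2): (-7) + 26 + 29 + 4 = 52
σ = (1, 4, 2, 3): (-7) + 11 + (-2) + (-7) = -5
σ = (1, 4, 3, 2): (-7) + 11 + 22 + 4 = 30
σ = (2, 1, 3, 4): (-6) + 6 + 22 + 17 = 39
σ = (2, 1, 4, 3): (-6) + 6 + 29 + (-7) = 22
σ = (2, 3, 1, 4): (-6) + 26 + 15 + 17 = 52
σ = (2, 3, 4, 1): (-6) + 26 + 29 + 26 = 75
σ = (2, 4, 1, 3): (-6) + 11 + 15 + (-7) = 13
σ = (2, 4, 3, 1): (-6) + 11 + 22 + 26 = 53
σ = (3, 1, 2, 4): 27 + 6 + (-2) + 17 = 48
σ = (3, 1, 4, 2): 27 + 6 + 29 + 4 = 66
σ = (3, 2, 1, 4): 27 + (-6) + 15 + 17 = 53
σ = (3, 2, 4, 1): 27 + (-6) + 29 + 26 = 76
σ = (3, 4, 1, 2): 27 + 11 + 15 + 4 = 57
σ = (3, 4, 2, 1): 27 + 11 + (-2) + 26 = 62
σ = (4, 1, 2, 3): 3 + 6 + (-2) + (-7) = 0
σ = (4, 1, 3, 2): 3 + 6 + 22 + 4 = 35
σ = (4, 2, 1, 3): 3 + (-6) + 15 + (-7) = 5
σ = (4, 2, 3, 1): 3 + (-6) + 22 + 26 = 45
σ = (4, 3, 1, 2): 3 + 26 + 15 + 4 = 48
σ = (4, 3, 2, 1): 3 + 26 + (-2) + 26 = 53
Optimal value attained by: σ = (3, 2, 4, 1).
Answer: det⊕(W) = 76; verdict: NONSINGULAR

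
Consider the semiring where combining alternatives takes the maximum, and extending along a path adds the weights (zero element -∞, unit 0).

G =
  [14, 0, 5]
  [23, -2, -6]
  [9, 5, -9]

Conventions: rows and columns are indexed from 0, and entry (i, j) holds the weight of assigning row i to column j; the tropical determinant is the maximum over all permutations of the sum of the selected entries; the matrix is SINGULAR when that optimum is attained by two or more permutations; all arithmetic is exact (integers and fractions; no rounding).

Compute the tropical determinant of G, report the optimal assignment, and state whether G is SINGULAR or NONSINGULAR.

σ = (0, 1, 2): 14 + (-2) + (-9) = 3
σ = (0, 2, 1): 14 + (-6) + 5 = 13
σ = (1, 0, 2): 0 + 23 + (-9) = 14
σ = (1, 2, 0): 0 + (-6) + 9 = 3
σ = (2, 0, 1): 5 + 23 + 5 = 33
σ = (2, 1, 0): 5 + (-2) + 9 = 12
Optimal value attained by: σ = (2, 0, 1).
Answer: det⊕(G) = 33; verdict: NONSINGULAR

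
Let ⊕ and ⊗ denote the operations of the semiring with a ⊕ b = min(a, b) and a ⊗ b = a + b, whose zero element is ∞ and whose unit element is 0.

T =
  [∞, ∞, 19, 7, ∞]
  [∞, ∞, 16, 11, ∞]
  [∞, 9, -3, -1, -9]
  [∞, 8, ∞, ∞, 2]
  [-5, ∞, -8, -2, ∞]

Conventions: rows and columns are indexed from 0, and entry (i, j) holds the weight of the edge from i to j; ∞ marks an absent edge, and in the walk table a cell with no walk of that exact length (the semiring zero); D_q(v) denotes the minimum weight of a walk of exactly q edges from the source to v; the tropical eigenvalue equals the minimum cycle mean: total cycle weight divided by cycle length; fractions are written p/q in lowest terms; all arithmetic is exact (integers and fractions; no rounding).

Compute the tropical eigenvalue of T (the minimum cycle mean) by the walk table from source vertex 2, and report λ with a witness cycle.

q=0: [∞, ∞, 0, ∞, ∞]
q=1: [∞, 9, -3, -1, -9]
q=2: [-14, 6, -17, -11, -12]
q=3: [-17, -8, -20, -18, -26]
q=4: [-31, -11, -34, -28, -29]
q=5: [-34, -25, -37, -35, -43]
Optimal cycle mean attained by: cycle 2->4->2, total (-9) + (-8), length 2.
Answer: λ = -17/2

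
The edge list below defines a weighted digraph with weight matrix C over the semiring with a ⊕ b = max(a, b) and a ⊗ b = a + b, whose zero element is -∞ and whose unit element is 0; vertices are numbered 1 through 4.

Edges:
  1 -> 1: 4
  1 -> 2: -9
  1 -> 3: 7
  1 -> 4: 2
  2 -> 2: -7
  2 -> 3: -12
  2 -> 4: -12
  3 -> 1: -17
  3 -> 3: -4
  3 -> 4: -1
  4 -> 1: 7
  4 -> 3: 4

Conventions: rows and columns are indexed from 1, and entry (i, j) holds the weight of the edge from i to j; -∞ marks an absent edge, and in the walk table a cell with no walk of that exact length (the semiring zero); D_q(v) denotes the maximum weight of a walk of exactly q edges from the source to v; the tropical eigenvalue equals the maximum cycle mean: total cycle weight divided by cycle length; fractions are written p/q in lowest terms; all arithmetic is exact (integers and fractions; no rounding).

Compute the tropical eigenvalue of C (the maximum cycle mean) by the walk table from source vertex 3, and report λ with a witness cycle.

q=0: [-∞, -∞, 0, -∞]
q=1: [-17, -∞, -4, -1]
q=2: [6, -26, 3, -5]
q=3: [10, -3, 13, 8]
q=4: [15, 1, 17, 12]
Optimal cycle mean attained by: cycle 1->4->1, total 2 + 7, length 2.
Answer: λ = 9/2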